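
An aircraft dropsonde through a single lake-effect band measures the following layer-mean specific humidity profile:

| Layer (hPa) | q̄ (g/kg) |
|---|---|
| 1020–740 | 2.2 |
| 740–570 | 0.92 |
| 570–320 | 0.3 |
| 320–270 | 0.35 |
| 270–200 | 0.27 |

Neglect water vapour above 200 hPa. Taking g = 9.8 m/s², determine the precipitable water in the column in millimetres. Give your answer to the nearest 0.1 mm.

PW ≈ 9.0 mm

Precipitable water is the column-integrated vapour mass per unit area: PW = (1/g) Σ q̄ Δp, with q in kg/kg and Δp in Pa (1 kg/m² of water = 1 mm).
Layer 1020–740 hPa: Δp = 280 hPa = 28000 Pa, q̄ = 0.0022 kg/kg → 0.0022 × 28000 / 9.8 = 6.29 mm
Layer 740–570 hPa: Δp = 170 hPa = 17000 Pa, q̄ = 0.00092 kg/kg → 0.00092 × 17000 / 9.8 = 1.60 mm
Layer 570–320 hPa: Δp = 250 hPa = 25000 Pa, q̄ = 0.0003 kg/kg → 0.0003 × 25000 / 9.8 = 0.77 mm
Layer 320–270 hPa: Δp = 50 hPa = 5000 Pa, q̄ = 0.00035 kg/kg → 0.00035 × 5000 / 9.8 = 0.18 mm
Layer 270–200 hPa: Δp = 70 hPa = 7000 Pa, q̄ = 0.00027 kg/kg → 0.00027 × 7000 / 9.8 = 0.19 mm
PW = 6.29 + 1.60 + 0.77 + 0.18 + 0.19 = 9.03 ≈ 9.0 mm.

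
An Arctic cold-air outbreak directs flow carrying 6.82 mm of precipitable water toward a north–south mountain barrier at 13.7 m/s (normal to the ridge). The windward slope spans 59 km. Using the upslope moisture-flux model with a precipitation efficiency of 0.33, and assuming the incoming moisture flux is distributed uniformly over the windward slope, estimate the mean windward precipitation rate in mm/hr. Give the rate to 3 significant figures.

Incoming column moisture flux per unit ridge length: F = V × PW = 13.7 × 6.82 = 93.434 mm·m/s.
Spread over the 59 km slope with efficiency ε = 0.33: R = ε·F/W = 0.33 × 93.434 / 59000 m = 5.226e-04 mm/s.
R = 5.226e-04 × 3600 = 1.88 mm/hr.

R ≈ 1.88 mm/hr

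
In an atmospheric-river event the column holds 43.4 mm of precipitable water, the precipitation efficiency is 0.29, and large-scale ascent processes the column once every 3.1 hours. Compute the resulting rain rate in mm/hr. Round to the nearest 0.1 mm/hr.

R ≈ 4.1 mm/hr

Each overturning extracts ε × PW = 0.29 × 43.4 = 12.586 mm.
Rate = ε·PW / τ = 12.586 / 3.1 h = 4.1 mm/hr.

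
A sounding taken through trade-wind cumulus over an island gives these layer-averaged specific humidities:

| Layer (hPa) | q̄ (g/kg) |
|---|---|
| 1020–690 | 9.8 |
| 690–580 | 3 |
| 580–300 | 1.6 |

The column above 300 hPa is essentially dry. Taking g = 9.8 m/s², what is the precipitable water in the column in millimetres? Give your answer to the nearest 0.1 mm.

Precipitable water is the column-integrated vapour mass per unit area: PW = (1/g) Σ q̄ Δp, with q in kg/kg and Δp in Pa (1 kg/m² of water = 1 mm).
Layer 1020–690 hPa: Δp = 330 hPa = 33000 Pa, q̄ = 0.0098 kg/kg → 0.0098 × 33000 / 9.8 = 33.00 mm
Layer 690–580 hPa: Δp = 110 hPa = 11000 Pa, q̄ = 0.003 kg/kg → 0.003 × 11000 / 9.8 = 3.37 mm
Layer 580–300 hPa: Δp = 280 hPa = 28000 Pa, q̄ = 0.0016 kg/kg → 0.0016 × 28000 / 9.8 = 4.57 mm
PW = 33.00 + 3.37 + 4.57 = 40.94 ≈ 40.9 mm.

PW ≈ 40.9 mm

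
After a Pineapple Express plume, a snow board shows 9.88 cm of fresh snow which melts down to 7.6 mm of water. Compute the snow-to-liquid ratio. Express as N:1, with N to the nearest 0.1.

ratio ≈ 13.0

Ratio = snow depth / SWE = 98.8 mm / 7.6 mm = 13.0, i.e. 13.0:1.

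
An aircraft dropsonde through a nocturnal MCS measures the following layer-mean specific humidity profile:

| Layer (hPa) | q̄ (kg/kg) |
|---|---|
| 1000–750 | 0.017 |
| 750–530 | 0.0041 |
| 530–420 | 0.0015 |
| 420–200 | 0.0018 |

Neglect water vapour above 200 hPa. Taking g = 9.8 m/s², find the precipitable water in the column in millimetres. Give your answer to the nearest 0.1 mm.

Precipitable water is the column-integrated vapour mass per unit area: PW = (1/g) Σ q̄ Δp, with q in kg/kg and Δp in Pa (1 kg/m² of water = 1 mm).
Layer 1000–750 hPa: Δp = 250 hPa = 25000 Pa, q̄ = 0.017 kg/kg → 0.017 × 25000 / 9.8 = 43.37 mm
Layer 750–530 hPa: Δp = 220 hPa = 22000 Pa, q̄ = 0.0041 kg/kg → 0.0041 × 22000 / 9.8 = 9.20 mm
Layer 530–420 hPa: Δp = 110 hPa = 11000 Pa, q̄ = 0.0015 kg/kg → 0.0015 × 11000 / 9.8 = 1.68 mm
Layer 420–200 hPa: Δp = 220 hPa = 22000 Pa, q̄ = 0.0018 kg/kg → 0.0018 × 22000 / 9.8 = 4.04 mm
PW = 43.37 + 9.20 + 1.68 + 4.04 = 58.29 ≈ 58.3 mm.

PW ≈ 58.3 mm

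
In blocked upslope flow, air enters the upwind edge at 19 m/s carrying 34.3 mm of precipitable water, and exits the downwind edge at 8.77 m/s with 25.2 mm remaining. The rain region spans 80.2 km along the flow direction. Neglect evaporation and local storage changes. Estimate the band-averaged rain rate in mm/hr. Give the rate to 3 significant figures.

R ≈ 19.3 mm/hr

Column moisture flux per unit crosswind length is F = V × PW.
Inflow: F_in = 19 × 34.3 = 651.7 mm·m/s
Outflow: F_out = 8.77 × 25.2 = 221.004 mm·m/s
Steady-state rate R = (F_in − F_out)/L = (651.7 − 221.004) / 80200 m = 5.370e-03 mm/s.
R = 5.370e-03 × 3600 = 19.3 mm/hr.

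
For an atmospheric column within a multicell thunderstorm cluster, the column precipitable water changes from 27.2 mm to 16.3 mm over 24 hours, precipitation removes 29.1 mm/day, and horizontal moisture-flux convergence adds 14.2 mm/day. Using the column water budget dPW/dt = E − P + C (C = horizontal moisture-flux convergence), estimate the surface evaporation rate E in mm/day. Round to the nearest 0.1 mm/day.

dPW/dt = (16.3 − 27.2) mm / (24/24 day) = -10.900 mm/day.
E = dPW/dt + P − C = (-10.900) + 29.1 − (14.2) = 4.0 mm/day.

E ≈ 4.0 mm/day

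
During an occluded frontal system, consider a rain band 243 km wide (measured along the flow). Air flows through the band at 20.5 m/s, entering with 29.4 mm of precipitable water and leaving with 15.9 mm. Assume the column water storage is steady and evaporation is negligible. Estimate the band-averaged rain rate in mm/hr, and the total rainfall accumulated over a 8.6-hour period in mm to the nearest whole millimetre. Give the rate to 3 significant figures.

Column moisture flux per unit crosswind length is F = V × PW.
Inflow: F_in = 20.5 × 29.4 = 602.7 mm·m/s
Outflow: F_out = 20.5 × 15.9 = 325.95 mm·m/s
Steady-state rate R = (F_in − F_out)/L = (602.7 − 325.95) / 243000 m = 1.139e-03 mm/s.
R = 1.139e-03 × 3600 = 4.10 mm/hr.
Over 8.6 h: total = 4.10 × 8.6 = 35.26 ≈ 35 mm.

R ≈ 4.10 mm/hr; total ≈ 35 mm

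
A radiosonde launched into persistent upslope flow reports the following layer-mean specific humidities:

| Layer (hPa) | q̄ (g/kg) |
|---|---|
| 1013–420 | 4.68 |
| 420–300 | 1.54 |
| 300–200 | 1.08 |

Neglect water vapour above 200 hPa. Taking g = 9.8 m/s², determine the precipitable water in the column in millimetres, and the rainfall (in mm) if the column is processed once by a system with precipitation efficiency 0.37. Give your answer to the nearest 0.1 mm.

PW ≈ 31.3 mm; rainfall ≈ 11.6 mm

Precipitable water is the column-integrated vapour mass per unit area: PW = (1/g) Σ q̄ Δp, with q in kg/kg and Δp in Pa (1 kg/m² of water = 1 mm).
Layer 1013–420 hPa: Δp = 593 hPa = 59300 Pa, q̄ = 0.00468 kg/kg → 0.00468 × 59300 / 9.8 = 28.32 mm
Layer 420–300 hPa: Δp = 120 hPa = 12000 Pa, q̄ = 0.00154 kg/kg → 0.00154 × 12000 / 9.8 = 1.89 mm
Layer 300–200 hPa: Δp = 100 hPa = 10000 Pa, q̄ = 0.00108 kg/kg → 0.00108 × 10000 / 9.8 = 1.10 mm
PW = 28.32 + 1.89 + 1.10 = 31.31 ≈ 31.3 mm.
Rainfall = ε × PW = 0.37 × 31.3 = 11.6 mm.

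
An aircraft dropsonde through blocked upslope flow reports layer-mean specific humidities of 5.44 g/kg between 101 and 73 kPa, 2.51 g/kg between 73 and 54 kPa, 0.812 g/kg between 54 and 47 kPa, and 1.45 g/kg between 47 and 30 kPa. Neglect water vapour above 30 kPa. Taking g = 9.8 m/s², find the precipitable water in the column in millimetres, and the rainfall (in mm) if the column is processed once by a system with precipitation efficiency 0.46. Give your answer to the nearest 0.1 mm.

Precipitable water is the column-integrated vapour mass per unit area: PW = (1/g) Σ q̄ Δp, with q in kg/kg and Δp in Pa (1 kg/m² of water = 1 mm).
Layer 101–73 kPa: Δp = 280 hPa = 28000 Pa, q̄ = 0.00544 kg/kg → 0.00544 × 28000 / 9.8 = 15.54 mm
Layer 73–54 kPa: Δp = 190 hPa = 19000 Pa, q̄ = 0.00251 kg/kg → 0.00251 × 19000 / 9.8 = 4.87 mm
Layer 54–47 kPa: Δp = 70 hPa = 7000 Pa, q̄ = 0.000812 kg/kg → 0.000812 × 7000 / 9.8 = 0.58 mm
Layer 47–30 kPa: Δp = 170 hPa = 17000 Pa, q̄ = 0.00145 kg/kg → 0.00145 × 17000 / 9.8 = 2.52 mm
PW = 15.54 + 4.87 + 0.58 + 2.52 = 23.51 ≈ 23.5 mm.
Rainfall = ε × PW = 0.46 × 23.5 = 10.8 mm.

PW ≈ 23.5 mm; rainfall ≈ 10.8 mm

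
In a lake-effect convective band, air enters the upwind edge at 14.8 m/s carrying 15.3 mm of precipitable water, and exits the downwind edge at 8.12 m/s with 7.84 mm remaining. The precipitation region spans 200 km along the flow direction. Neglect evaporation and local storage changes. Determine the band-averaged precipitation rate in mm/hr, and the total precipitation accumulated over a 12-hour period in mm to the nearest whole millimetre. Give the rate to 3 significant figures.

Column moisture flux per unit crosswind length is F = V × PW.
Inflow: F_in = 14.8 × 15.3 = 226.44 mm·m/s
Outflow: F_out = 8.12 × 7.84 = 63.6608 mm·m/s
Steady-state rate R = (F_in − F_out)/L = (226.44 − 63.6608) / 200000 m = 8.139e-04 mm/s.
R = 8.139e-04 × 3600 = 2.93 mm/hr.
Over 12 h: total = 2.93 × 12 = 35.16 ≈ 35 mm.

R ≈ 2.93 mm/hr; total ≈ 35 mm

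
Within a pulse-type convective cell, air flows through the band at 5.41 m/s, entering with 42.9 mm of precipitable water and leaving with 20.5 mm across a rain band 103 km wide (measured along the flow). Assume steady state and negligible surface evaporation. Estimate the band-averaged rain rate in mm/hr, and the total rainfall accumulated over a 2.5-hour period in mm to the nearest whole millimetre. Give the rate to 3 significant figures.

Column moisture flux per unit crosswind length is F = V × PW.
Inflow: F_in = 5.41 × 42.9 = 232.089 mm·m/s
Outflow: F_out = 5.41 × 20.5 = 110.905 mm·m/s
Steady-state rate R = (F_in − F_out)/L = (232.089 − 110.905) / 103000 m = 1.177e-03 mm/s.
R = 1.177e-03 × 3600 = 4.24 mm/hr.
Over 2.5 h: total = 4.24 × 2.5 = 10.6 ≈ 11 mm.

R ≈ 4.24 mm/hr; total ≈ 11 mm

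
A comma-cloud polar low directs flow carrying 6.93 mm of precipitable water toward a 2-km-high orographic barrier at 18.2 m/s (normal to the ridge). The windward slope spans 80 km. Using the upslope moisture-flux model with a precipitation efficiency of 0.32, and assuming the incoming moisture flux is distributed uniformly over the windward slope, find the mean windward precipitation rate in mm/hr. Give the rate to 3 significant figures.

Incoming column moisture flux per unit ridge length: F = V × PW = 18.2 × 6.93 = 126.126 mm·m/s.
Spread over the 80 km slope with efficiency ε = 0.32: R = ε·F/W = 0.32 × 126.126 / 80000 m = 5.045e-04 mm/s.
R = 5.045e-04 × 3600 = 1.82 mm/hr.

R ≈ 1.82 mm/hr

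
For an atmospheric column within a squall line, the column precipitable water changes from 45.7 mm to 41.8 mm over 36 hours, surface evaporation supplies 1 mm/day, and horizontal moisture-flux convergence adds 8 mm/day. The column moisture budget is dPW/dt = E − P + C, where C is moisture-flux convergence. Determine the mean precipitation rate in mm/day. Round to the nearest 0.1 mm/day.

dPW/dt = (41.8 − 45.7) mm / (36/24 day) = -2.600 mm/day.
P = E + C − dPW/dt = 1 + (8) − (-2.600) = 11.6 mm/day.

P ≈ 11.6 mm/day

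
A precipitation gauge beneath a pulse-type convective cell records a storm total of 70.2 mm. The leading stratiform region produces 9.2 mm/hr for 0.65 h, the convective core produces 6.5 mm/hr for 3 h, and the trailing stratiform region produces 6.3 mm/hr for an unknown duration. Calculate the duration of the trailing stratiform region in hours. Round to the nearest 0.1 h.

duration ≈ 7.1 h

Known phases: 9.2 × 0.65 + 6.5 × 3 = 5.98 + 19.5 = 25.48 mm.
Remaining depth = 70.2 − 25.48 = 44.72 mm.
Duration = 44.72 / 6.3 = 7.1 h.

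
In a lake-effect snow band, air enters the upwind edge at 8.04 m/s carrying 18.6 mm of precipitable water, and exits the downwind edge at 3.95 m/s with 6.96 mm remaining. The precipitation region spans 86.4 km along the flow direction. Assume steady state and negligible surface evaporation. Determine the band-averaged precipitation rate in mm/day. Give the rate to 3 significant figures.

R ≈ 122 mm/day

Column moisture flux per unit crosswind length is F = V × PW.
Inflow: F_in = 8.04 × 18.6 = 149.544 mm·m/s
Outflow: F_out = 3.95 × 6.96 = 27.492 mm·m/s
Steady-state rate R = (F_in − F_out)/L = (149.544 − 27.492) / 86400 m = 1.413e-03 mm/s.
R = 1.413e-03 × 3600 × 24 = 122 mm/day.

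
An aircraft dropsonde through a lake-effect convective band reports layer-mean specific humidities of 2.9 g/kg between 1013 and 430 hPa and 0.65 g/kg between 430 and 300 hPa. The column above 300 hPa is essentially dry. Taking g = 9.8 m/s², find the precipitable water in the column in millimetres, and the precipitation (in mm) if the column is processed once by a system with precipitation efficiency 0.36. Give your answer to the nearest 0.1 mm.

PW ≈ 18.1 mm; precipitation ≈ 6.5 mm

Precipitable water is the column-integrated vapour mass per unit area: PW = (1/g) Σ q̄ Δp, with q in kg/kg and Δp in Pa (1 kg/m² of water = 1 mm).
Layer 1013–430 hPa: Δp = 583 hPa = 58300 Pa, q̄ = 0.0029 kg/kg → 0.0029 × 58300 / 9.8 = 17.25 mm
Layer 430–300 hPa: Δp = 130 hPa = 13000 Pa, q̄ = 0.00065 kg/kg → 0.00065 × 13000 / 9.8 = 0.86 mm
PW = 17.25 + 0.86 = 18.11 ≈ 18.1 mm.
Precipitation = ε × PW = 0.36 × 18.1 = 6.5 mm.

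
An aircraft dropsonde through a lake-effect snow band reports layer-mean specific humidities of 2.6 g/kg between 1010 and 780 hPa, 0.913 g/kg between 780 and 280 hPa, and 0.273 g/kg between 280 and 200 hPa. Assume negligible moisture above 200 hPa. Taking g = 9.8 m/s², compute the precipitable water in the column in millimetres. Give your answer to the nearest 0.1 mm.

PW ≈ 11.0 mm

Precipitable water is the column-integrated vapour mass per unit area: PW = (1/g) Σ q̄ Δp, with q in kg/kg and Δp in Pa (1 kg/m² of water = 1 mm).
Layer 1010–780 hPa: Δp = 230 hPa = 23000 Pa, q̄ = 0.0026 kg/kg → 0.0026 × 23000 / 9.8 = 6.10 mm
Layer 780–280 hPa: Δp = 500 hPa = 50000 Pa, q̄ = 0.000913 kg/kg → 0.000913 × 50000 / 9.8 = 4.66 mm
Layer 280–200 hPa: Δp = 80 hPa = 8000 Pa, q̄ = 0.000273 kg/kg → 0.000273 × 8000 / 9.8 = 0.22 mm
PW = 6.10 + 4.66 + 0.22 = 10.98 ≈ 11.0 mm.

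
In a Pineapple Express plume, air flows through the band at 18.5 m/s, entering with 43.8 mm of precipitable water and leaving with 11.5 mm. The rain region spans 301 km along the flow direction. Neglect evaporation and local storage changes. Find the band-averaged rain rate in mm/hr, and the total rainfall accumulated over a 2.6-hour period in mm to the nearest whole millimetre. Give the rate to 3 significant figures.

Column moisture flux per unit crosswind length is F = V × PW.
Inflow: F_in = 18.5 × 43.8 = 810.3 mm·m/s
Outflow: F_out = 18.5 × 11.5 = 212.75 mm·m/s
Steady-state rate R = (F_in − F_out)/L = (810.3 − 212.75) / 301000 m = 1.985e-03 mm/s.
R = 1.985e-03 × 3600 = 7.15 mm/hr.
Over 2.6 h: total = 7.15 × 2.6 = 18.59 ≈ 19 mm.

R ≈ 7.15 mm/hr; total ≈ 19 mm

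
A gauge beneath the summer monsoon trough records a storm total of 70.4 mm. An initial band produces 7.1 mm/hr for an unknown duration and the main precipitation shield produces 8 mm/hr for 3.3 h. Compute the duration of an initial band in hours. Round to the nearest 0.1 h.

duration ≈ 6.2 h

Known phases: 8 × 3.3 = 26.4 mm.
Remaining depth = 70.4 − 26.4 = 44 mm.
Duration = 44 / 7.1 = 6.2 h.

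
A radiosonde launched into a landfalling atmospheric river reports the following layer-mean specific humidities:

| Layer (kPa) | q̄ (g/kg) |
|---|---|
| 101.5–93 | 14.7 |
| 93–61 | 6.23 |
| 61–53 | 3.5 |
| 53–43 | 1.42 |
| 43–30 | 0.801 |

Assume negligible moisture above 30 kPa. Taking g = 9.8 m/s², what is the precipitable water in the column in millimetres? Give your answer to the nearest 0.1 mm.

PW ≈ 38.5 mm

Precipitable water is the column-integrated vapour mass per unit area: PW = (1/g) Σ q̄ Δp, with q in kg/kg and Δp in Pa (1 kg/m² of water = 1 mm).
Layer 101.5–93 kPa: Δp = 85 hPa = 8500 Pa, q̄ = 0.0147 kg/kg → 0.0147 × 8500 / 9.8 = 12.75 mm
Layer 93–61 kPa: Δp = 320 hPa = 32000 Pa, q̄ = 0.00623 kg/kg → 0.00623 × 32000 / 9.8 = 20.34 mm
Layer 61–53 kPa: Δp = 80 hPa = 8000 Pa, q̄ = 0.0035 kg/kg → 0.0035 × 8000 / 9.8 = 2.86 mm
Layer 53–43 kPa: Δp = 100 hPa = 10000 Pa, q̄ = 0.00142 kg/kg → 0.00142 × 10000 / 9.8 = 1.45 mm
Layer 43–30 kPa: Δp = 130 hPa = 13000 Pa, q̄ = 0.000801 kg/kg → 0.000801 × 13000 / 9.8 = 1.06 mm
PW = 12.75 + 20.34 + 2.86 + 1.45 + 1.06 = 38.46 ≈ 38.5 mm.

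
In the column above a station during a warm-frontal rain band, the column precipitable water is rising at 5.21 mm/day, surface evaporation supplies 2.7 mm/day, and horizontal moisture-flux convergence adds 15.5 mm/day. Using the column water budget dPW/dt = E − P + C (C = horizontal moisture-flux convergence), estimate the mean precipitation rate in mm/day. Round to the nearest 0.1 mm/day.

P ≈ 13.0 mm/day

dPW/dt = +5.21 mm/day.
P = E + C − dPW/dt = 2.7 + (15.5) − (+5.21) = 13.0 mm/day.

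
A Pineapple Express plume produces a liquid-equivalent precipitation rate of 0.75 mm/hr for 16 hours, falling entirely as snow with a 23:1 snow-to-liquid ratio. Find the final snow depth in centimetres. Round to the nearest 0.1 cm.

snow depth ≈ 27.6 cm

Liquid-equivalent depth = 0.75 × 16 = 12 mm.
Snow depth = 12 mm × 23 = 276 mm = 27.6 cm.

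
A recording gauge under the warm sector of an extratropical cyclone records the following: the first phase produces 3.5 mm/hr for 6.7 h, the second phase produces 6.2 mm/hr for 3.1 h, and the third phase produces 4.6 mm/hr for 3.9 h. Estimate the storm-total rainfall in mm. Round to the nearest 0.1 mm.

total ≈ 60.6 mm

Total = Σ Rᵢ Δtᵢ = 3.5 × 6.7 + 6.2 × 3.1 + 4.6 × 3.9
      = 23.45 + 19.22 + 17.94 = 60.6 mm.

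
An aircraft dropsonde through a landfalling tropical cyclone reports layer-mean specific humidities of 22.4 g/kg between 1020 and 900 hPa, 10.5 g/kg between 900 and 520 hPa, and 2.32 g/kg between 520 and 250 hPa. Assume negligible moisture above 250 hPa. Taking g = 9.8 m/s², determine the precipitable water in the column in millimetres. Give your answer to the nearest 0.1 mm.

PW ≈ 74.5 mm

Precipitable water is the column-integrated vapour mass per unit area: PW = (1/g) Σ q̄ Δp, with q in kg/kg and Δp in Pa (1 kg/m² of water = 1 mm).
Layer 1020–900 hPa: Δp = 120 hPa = 12000 Pa, q̄ = 0.0224 kg/kg → 0.0224 × 12000 / 9.8 = 27.43 mm
Layer 900–520 hPa: Δp = 380 hPa = 38000 Pa, q̄ = 0.0105 kg/kg → 0.0105 × 38000 / 9.8 = 40.71 mm
Layer 520–250 hPa: Δp = 270 hPa = 27000 Pa, q̄ = 0.00232 kg/kg → 0.00232 × 27000 / 9.8 = 6.39 mm
PW = 27.43 + 40.71 + 6.39 = 74.53 ≈ 74.5 mm.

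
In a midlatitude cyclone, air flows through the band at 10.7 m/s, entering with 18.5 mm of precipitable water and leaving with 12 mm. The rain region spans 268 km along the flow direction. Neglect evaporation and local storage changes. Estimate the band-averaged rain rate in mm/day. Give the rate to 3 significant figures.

Column moisture flux per unit crosswind length is F = V × PW.
Inflow: F_in = 10.7 × 18.5 = 197.95 mm·m/s
Outflow: F_out = 10.7 × 12 = 128.4 mm·m/s
Steady-state rate R = (F_in − F_out)/L = (197.95 − 128.4) / 268000 m = 2.595e-04 mm/s.
R = 2.595e-04 × 3600 × 24 = 22.4 mm/day.

R ≈ 22.4 mm/day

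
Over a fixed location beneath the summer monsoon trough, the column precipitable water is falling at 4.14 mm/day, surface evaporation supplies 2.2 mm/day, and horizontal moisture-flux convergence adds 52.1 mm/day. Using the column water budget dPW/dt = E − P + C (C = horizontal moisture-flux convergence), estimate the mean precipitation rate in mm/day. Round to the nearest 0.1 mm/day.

P ≈ 58.4 mm/day

dPW/dt = -4.14 mm/day.
P = E + C − dPW/dt = 2.2 + (52.1) − (-4.14) = 58.4 mm/day.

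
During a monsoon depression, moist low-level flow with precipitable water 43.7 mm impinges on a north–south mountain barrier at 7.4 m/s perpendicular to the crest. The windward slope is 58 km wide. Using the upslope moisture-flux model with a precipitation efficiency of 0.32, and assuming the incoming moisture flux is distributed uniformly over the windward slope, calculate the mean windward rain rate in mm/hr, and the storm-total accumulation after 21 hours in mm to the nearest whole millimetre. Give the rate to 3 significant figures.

R ≈ 6.42 mm/hr; total ≈ 135 mm

Incoming column moisture flux per unit ridge length: F = V × PW = 7.4 × 43.7 = 323.38 mm·m/s.
Spread over the 58 km slope with efficiency ε = 0.32: R = ε·F/W = 0.32 × 323.38 / 58000 m = 1.784e-03 mm/s.
R = 1.784e-03 × 3600 = 6.42 mm/hr.
Over 21 h: total = 6.42 × 21 = 134.82 ≈ 135 mm.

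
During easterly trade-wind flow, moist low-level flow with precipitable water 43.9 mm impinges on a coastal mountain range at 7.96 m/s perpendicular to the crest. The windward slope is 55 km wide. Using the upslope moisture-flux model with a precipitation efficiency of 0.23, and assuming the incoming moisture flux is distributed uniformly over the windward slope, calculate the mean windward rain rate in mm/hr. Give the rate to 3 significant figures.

Incoming column moisture flux per unit ridge length: F = V × PW = 7.96 × 43.9 = 349.444 mm·m/s.
Spread over the 55 km slope with efficiency ε = 0.23: R = ε·F/W = 0.23 × 349.444 / 55000 m = 1.461e-03 mm/s.
R = 1.461e-03 × 3600 = 5.26 mm/hr.

R ≈ 5.26 mm/hr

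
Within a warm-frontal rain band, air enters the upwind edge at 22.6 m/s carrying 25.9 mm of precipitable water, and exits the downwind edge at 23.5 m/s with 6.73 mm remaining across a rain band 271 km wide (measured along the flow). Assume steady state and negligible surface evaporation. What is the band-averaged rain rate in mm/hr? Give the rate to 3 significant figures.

R ≈ 5.67 mm/hr

Column moisture flux per unit crosswind length is F = V × PW.
Inflow: F_in = 22.6 × 25.9 = 585.34 mm·m/s
Outflow: F_out = 23.5 × 6.73 = 158.155 mm·m/s
Steady-state rate R = (F_in − F_out)/L = (585.34 − 158.155) / 271000 m = 1.576e-03 mm/s.
R = 1.576e-03 × 3600 = 5.67 mm/hr.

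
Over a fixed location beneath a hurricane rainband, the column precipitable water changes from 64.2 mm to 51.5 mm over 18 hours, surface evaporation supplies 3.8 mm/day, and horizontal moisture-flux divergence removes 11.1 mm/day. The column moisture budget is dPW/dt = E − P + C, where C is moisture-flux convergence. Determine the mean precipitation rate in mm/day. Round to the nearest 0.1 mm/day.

dPW/dt = (51.5 − 64.2) mm / (18/24 day) = -16.933 mm/day.
P = E + C − dPW/dt = 3.8 + (-11.1) − (-16.933) = 9.6 mm/day.

P ≈ 9.6 mm/day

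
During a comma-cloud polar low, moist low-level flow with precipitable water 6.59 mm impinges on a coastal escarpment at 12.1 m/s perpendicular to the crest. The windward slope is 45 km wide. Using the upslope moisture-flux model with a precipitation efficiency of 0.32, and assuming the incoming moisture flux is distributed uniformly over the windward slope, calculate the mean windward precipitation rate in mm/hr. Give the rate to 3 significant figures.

R ≈ 2.04 mm/hr

Incoming column moisture flux per unit ridge length: F = V × PW = 12.1 × 6.59 = 79.739 mm·m/s.
Spread over the 45 km slope with efficiency ε = 0.32: R = ε·F/W = 0.32 × 79.739 / 45000 m = 5.670e-04 mm/s.
R = 5.670e-04 × 3600 = 2.04 mm/hr.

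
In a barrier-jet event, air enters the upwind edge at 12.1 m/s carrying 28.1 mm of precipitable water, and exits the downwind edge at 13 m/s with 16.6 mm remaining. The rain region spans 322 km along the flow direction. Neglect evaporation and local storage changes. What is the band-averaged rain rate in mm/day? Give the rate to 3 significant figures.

R ≈ 33.3 mm/day

Column moisture flux per unit crosswind length is F = V × PW.
Inflow: F_in = 12.1 × 28.1 = 340.01 mm·m/s
Outflow: F_out = 13 × 16.6 = 215.8 mm·m/s
Steady-state rate R = (F_in − F_out)/L = (340.01 − 215.8) / 322000 m = 3.857e-04 mm/s.
R = 3.857e-04 × 3600 × 24 = 33.3 mm/day.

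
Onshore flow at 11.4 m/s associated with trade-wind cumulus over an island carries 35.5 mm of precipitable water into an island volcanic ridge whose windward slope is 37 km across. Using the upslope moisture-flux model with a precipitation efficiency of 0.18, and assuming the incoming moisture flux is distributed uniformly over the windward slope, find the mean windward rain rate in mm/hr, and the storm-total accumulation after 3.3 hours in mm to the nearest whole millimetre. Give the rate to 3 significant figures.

R ≈ 7.09 mm/hr; total ≈ 23 mm

Incoming column moisture flux per unit ridge length: F = V × PW = 11.4 × 35.5 = 404.7 mm·m/s.
Spread over the 37 km slope with efficiency ε = 0.18: R = ε·F/W = 0.18 × 404.7 / 37000 m = 1.969e-03 mm/s.
R = 1.969e-03 × 3600 = 7.09 mm/hr.
Over 3.3 h: total = 7.09 × 3.3 = 23.397 ≈ 23 mm.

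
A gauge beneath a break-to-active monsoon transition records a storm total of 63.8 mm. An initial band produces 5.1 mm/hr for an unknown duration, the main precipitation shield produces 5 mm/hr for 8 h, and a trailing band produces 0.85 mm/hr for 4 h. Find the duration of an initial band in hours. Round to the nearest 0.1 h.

Known phases: 5 × 8 + 0.85 × 4 = 40 + 3.4 = 43.4 mm.
Remaining depth = 63.8 − 43.4 = 20.4 mm.
Duration = 20.4 / 5.1 = 4.0 h.

duration ≈ 4.0 h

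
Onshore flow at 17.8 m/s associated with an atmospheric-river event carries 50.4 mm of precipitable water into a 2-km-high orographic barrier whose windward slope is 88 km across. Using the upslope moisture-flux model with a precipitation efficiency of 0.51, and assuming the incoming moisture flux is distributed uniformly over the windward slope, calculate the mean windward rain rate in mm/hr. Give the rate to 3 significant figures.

R ≈ 18.7 mm/hr

Incoming column moisture flux per unit ridge length: F = V × PW = 17.8 × 50.4 = 897.12 mm·m/s.
Spread over the 88 km slope with efficiency ε = 0.51: R = ε·F/W = 0.51 × 897.12 / 88000 m = 5.199e-03 mm/s.
R = 5.199e-03 × 3600 = 18.7 mm/hr.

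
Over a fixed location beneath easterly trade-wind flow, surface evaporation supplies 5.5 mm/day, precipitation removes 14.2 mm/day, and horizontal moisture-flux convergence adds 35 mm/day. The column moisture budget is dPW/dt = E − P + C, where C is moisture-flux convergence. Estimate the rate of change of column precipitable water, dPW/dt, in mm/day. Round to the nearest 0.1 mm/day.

dPW/dt = E − P + C = 5.5 − 14.2 + (35) = 26.3 mm/day.

dPW/dt ≈ 26.3 mm/day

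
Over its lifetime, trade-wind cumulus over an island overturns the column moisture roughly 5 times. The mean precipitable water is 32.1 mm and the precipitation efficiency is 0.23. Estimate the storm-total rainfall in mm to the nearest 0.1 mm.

rainfall ≈ 36.9 mm

Each cycle deposits ε × PW = 0.23 × 32.1 = 7.383 mm.
Over 5 cycles: 5 × 7.383 = 36.9 mm.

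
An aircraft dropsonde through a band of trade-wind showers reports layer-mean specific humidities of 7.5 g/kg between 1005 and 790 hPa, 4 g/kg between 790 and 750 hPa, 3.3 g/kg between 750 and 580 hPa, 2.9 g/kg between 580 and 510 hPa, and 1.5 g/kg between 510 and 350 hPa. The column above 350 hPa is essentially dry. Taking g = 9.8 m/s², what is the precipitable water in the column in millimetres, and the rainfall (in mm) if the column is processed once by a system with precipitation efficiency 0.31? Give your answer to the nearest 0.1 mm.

PW ≈ 28.3 mm; rainfall ≈ 8.8 mm

Precipitable water is the column-integrated vapour mass per unit area: PW = (1/g) Σ q̄ Δp, with q in kg/kg and Δp in Pa (1 kg/m² of water = 1 mm).
Layer 1005–790 hPa: Δp = 215 hPa = 21500 Pa, q̄ = 0.0075 kg/kg → 0.0075 × 21500 / 9.8 = 16.45 mm
Layer 790–750 hPa: Δp = 40 hPa = 4000 Pa, q̄ = 0.004 kg/kg → 0.004 × 4000 / 9.8 = 1.63 mm
Layer 750–580 hPa: Δp = 170 hPa = 17000 Pa, q̄ = 0.0033 kg/kg → 0.0033 × 17000 / 9.8 = 5.72 mm
Layer 580–510 hPa: Δp = 70 hPa = 7000 Pa, q̄ = 0.0029 kg/kg → 0.0029 × 7000 / 9.8 = 2.07 mm
Layer 510–350 hPa: Δp = 160 hPa = 16000 Pa, q̄ = 0.0015 kg/kg → 0.0015 × 16000 / 9.8 = 2.45 mm
PW = 16.45 + 1.63 + 5.72 + 2.07 + 2.45 = 28.32 ≈ 28.3 mm.
Rainfall = ε × PW = 0.31 × 28.3 = 8.8 mm.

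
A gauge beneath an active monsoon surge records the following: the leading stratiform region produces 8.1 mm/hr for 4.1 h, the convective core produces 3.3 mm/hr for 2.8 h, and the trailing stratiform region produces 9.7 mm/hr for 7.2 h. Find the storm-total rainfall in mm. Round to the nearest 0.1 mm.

Total = Σ Rᵢ Δtᵢ = 8.1 × 4.1 + 3.3 × 2.8 + 9.7 × 7.2
      = 33.21 + 9.24 + 69.84 = 112.3 mm.

total ≈ 112.3 mm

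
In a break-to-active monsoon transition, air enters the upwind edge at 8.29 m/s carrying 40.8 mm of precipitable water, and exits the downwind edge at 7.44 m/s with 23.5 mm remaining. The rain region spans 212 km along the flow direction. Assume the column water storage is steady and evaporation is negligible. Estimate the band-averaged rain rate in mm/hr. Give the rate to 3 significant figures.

Column moisture flux per unit crosswind length is F = V × PW.
Inflow: F_in = 8.29 × 40.8 = 338.232 mm·m/s
Outflow: F_out = 7.44 × 23.5 = 174.84 mm·m/s
Steady-state rate R = (F_in − F_out)/L = (338.232 − 174.84) / 212000 m = 7.707e-04 mm/s.
R = 7.707e-04 × 3600 = 2.77 mm/hr.

R ≈ 2.77 mm/hr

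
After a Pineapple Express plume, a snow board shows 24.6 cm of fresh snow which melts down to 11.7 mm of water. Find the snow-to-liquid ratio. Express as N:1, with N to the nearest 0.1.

Ratio = snow depth / SWE = 246 mm / 11.7 mm = 21.0, i.e. 21.0:1.

ratio ≈ 21.0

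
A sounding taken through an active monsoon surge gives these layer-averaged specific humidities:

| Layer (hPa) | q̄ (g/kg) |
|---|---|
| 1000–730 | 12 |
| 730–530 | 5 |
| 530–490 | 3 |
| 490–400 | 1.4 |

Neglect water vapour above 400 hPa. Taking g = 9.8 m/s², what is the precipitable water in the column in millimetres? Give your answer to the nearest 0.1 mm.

PW ≈ 45.8 mm

Precipitable water is the column-integrated vapour mass per unit area: PW = (1/g) Σ q̄ Δp, with q in kg/kg and Δp in Pa (1 kg/m² of water = 1 mm).
Layer 1000–730 hPa: Δp = 270 hPa = 27000 Pa, q̄ = 0.012 kg/kg → 0.012 × 27000 / 9.8 = 33.06 mm
Layer 730–530 hPa: Δp = 200 hPa = 20000 Pa, q̄ = 0.005 kg/kg → 0.005 × 20000 / 9.8 = 10.20 mm
Layer 530–490 hPa: Δp = 40 hPa = 4000 Pa, q̄ = 0.003 kg/kg → 0.003 × 4000 / 9.8 = 1.22 mm
Layer 490–400 hPa: Δp = 90 hPa = 9000 Pa, q̄ = 0.0014 kg/kg → 0.0014 × 9000 / 9.8 = 1.29 mm
PW = 33.06 + 10.20 + 1.22 + 1.29 = 45.77 ≈ 45.8 mm.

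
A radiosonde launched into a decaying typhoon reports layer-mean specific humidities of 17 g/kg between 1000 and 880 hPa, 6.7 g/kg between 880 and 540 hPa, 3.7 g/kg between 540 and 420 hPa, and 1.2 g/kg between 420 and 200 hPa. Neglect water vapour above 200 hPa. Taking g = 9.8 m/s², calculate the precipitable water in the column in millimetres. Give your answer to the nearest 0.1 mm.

Precipitable water is the column-integrated vapour mass per unit area: PW = (1/g) Σ q̄ Δp, with q in kg/kg and Δp in Pa (1 kg/m² of water = 1 mm).
Layer 1000–880 hPa: Δp = 120 hPa = 12000 Pa, q̄ = 0.017 kg/kg → 0.017 × 12000 / 9.8 = 20.82 mm
Layer 880–540 hPa: Δp = 340 hPa = 34000 Pa, q̄ = 0.0067 kg/kg → 0.0067 × 34000 / 9.8 = 23.24 mm
Layer 540–420 hPa: Δp = 120 hPa = 12000 Pa, q̄ = 0.0037 kg/kg → 0.0037 × 12000 / 9.8 = 4.53 mm
Layer 420–200 hPa: Δp = 220 hPa = 22000 Pa, q̄ = 0.0012 kg/kg → 0.0012 × 22000 / 9.8 = 2.69 mm
PW = 20.82 + 23.24 + 4.53 + 2.69 = 51.28 ≈ 51.3 mm.

PW ≈ 51.3 mm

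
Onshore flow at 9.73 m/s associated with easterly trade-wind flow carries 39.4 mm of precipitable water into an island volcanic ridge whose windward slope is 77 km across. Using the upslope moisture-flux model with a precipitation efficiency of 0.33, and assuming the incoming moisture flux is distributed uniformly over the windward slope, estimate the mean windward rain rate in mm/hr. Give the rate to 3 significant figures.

R ≈ 5.91 mm/hr

Incoming column moisture flux per unit ridge length: F = V × PW = 9.73 × 39.4 = 383.362 mm·m/s.
Spread over the 77 km slope with efficiency ε = 0.33: R = ε·F/W = 0.33 × 383.362 / 77000 m = 1.643e-03 mm/s.
R = 1.643e-03 × 3600 = 5.91 mm/hr.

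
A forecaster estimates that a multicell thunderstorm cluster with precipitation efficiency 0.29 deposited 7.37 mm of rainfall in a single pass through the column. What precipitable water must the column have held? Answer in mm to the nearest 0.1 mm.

PW = rainfall / ε = 7.37 / 0.29 = 25.4 mm.

PW ≈ 25.4 mm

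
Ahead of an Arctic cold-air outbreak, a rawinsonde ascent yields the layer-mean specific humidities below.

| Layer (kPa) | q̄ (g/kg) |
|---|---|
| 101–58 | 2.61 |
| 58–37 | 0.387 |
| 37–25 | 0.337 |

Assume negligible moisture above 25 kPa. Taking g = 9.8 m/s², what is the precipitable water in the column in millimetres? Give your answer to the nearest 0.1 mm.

PW ≈ 12.7 mm

Precipitable water is the column-integrated vapour mass per unit area: PW = (1/g) Σ q̄ Δp, with q in kg/kg and Δp in Pa (1 kg/m² of water = 1 mm).
Layer 101–58 kPa: Δp = 430 hPa = 43000 Pa, q̄ = 0.00261 kg/kg → 0.00261 × 43000 / 9.8 = 11.45 mm
Layer 58–37 kPa: Δp = 210 hPa = 21000 Pa, q̄ = 0.000387 kg/kg → 0.000387 × 21000 / 9.8 = 0.83 mm
Layer 37–25 kPa: Δp = 120 hPa = 12000 Pa, q̄ = 0.000337 kg/kg → 0.000337 × 12000 / 9.8 = 0.41 mm
PW = 11.45 + 0.83 + 0.41 = 12.69 ≈ 12.7 mm.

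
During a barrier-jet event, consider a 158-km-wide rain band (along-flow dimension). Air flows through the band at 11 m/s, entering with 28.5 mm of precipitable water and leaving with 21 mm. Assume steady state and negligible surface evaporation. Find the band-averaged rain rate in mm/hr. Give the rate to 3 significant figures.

R ≈ 1.88 mm/hr

Column moisture flux per unit crosswind length is F = V × PW.
Inflow: F_in = 11 × 28.5 = 313.5 mm·m/s
Outflow: F_out = 11 × 21 = 231 mm·m/s
Steady-state rate R = (F_in − F_out)/L = (313.5 − 231) / 158000 m = 5.222e-04 mm/s.
R = 5.222e-04 × 3600 = 1.88 mm/hr.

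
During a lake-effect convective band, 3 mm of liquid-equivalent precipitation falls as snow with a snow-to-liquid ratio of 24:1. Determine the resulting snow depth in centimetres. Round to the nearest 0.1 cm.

Snow depth = liquid × ratio = 3 mm × 24 = 72 mm = 7.2 cm.

snow depth ≈ 7.2 cm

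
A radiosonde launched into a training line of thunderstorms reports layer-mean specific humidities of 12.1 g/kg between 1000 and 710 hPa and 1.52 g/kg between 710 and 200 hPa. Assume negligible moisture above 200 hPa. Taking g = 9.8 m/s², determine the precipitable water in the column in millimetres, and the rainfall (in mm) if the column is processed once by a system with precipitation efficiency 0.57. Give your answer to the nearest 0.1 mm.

PW ≈ 43.7 mm; rainfall ≈ 24.9 mm

Precipitable water is the column-integrated vapour mass per unit area: PW = (1/g) Σ q̄ Δp, with q in kg/kg and Δp in Pa (1 kg/m² of water = 1 mm).
Layer 1000–710 hPa: Δp = 290 hPa = 29000 Pa, q̄ = 0.0121 kg/kg → 0.0121 × 29000 / 9.8 = 35.81 mm
Layer 710–200 hPa: Δp = 510 hPa = 51000 Pa, q̄ = 0.00152 kg/kg → 0.00152 × 51000 / 9.8 = 7.91 mm
PW = 35.81 + 7.91 = 43.72 ≈ 43.7 mm.
Rainfall = ε × PW = 0.57 × 43.7 = 24.9 mm.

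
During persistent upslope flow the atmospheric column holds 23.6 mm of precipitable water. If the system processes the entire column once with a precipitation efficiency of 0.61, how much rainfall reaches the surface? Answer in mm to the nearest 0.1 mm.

Rainfall = ε × PW = 0.61 × 23.6 = 14.4 mm.

rainfall ≈ 14.4 mm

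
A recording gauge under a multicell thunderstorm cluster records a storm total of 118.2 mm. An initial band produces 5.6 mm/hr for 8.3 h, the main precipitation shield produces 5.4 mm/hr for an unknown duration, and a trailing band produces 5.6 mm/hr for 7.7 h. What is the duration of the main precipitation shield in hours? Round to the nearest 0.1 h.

duration ≈ 5.3 h

Known phases: 5.6 × 8.3 + 5.6 × 7.7 = 46.48 + 43.12 = 89.6 mm.
Remaining depth = 118.2 − 89.6 = 28.6 mm.
Duration = 28.6 / 5.4 = 5.3 h.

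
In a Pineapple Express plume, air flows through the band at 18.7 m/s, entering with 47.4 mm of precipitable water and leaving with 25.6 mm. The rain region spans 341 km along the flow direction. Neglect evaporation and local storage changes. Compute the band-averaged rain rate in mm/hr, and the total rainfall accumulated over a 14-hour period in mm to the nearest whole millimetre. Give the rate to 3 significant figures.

Column moisture flux per unit crosswind length is F = V × PW.
Inflow: F_in = 18.7 × 47.4 = 886.38 mm·m/s
Outflow: F_out = 18.7 × 25.6 = 478.72 mm·m/s
Steady-state rate R = (F_in − F_out)/L = (886.38 − 478.72) / 341000 m = 1.195e-03 mm/s.
R = 1.195e-03 × 3600 = 4.30 mm/hr.
Over 14 h: total = 4.30 × 14 = 60.2 ≈ 60 mm.

R ≈ 4.30 mm/hr; total ≈ 60 mm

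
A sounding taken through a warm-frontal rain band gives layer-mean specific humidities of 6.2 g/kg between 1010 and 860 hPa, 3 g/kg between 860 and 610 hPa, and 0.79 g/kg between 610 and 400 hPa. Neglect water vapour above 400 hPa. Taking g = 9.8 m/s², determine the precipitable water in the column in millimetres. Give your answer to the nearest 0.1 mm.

Precipitable water is the column-integrated vapour mass per unit area: PW = (1/g) Σ q̄ Δp, with q in kg/kg and Δp in Pa (1 kg/m² of water = 1 mm).
Layer 1010–860 hPa: Δp = 150 hPa = 15000 Pa, q̄ = 0.0062 kg/kg → 0.0062 × 15000 / 9.8 = 9.49 mm
Layer 860–610 hPa: Δp = 250 hPa = 25000 Pa, q̄ = 0.003 kg/kg → 0.003 × 25000 / 9.8 = 7.65 mm
Layer 610–400 hPa: Δp = 210 hPa = 21000 Pa, q̄ = 0.00079 kg/kg → 0.00079 × 21000 / 9.8 = 1.69 mm
PW = 9.49 + 7.65 + 1.69 = 18.83 ≈ 18.8 mm.

PW ≈ 18.8 mm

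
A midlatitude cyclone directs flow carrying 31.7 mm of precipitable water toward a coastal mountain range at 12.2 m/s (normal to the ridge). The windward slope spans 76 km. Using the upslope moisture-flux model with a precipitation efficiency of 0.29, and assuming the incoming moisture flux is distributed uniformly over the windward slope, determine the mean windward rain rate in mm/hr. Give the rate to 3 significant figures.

Incoming column moisture flux per unit ridge length: F = V × PW = 12.2 × 31.7 = 386.74 mm·m/s.
Spread over the 76 km slope with efficiency ε = 0.29: R = ε·F/W = 0.29 × 386.74 / 76000 m = 1.476e-03 mm/s.
R = 1.476e-03 × 3600 = 5.31 mm/hr.

R ≈ 5.31 mm/hr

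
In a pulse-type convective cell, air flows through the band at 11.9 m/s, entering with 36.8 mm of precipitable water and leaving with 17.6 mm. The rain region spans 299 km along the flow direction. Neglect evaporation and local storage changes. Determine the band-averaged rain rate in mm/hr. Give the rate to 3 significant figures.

Column moisture flux per unit crosswind length is F = V × PW.
Inflow: F_in = 11.9 × 36.8 = 437.92 mm·m/s
Outflow: F_out = 11.9 × 17.6 = 209.44 mm·m/s
Steady-state rate R = (F_in − F_out)/L = (437.92 − 209.44) / 299000 m = 7.641e-04 mm/s.
R = 7.641e-04 × 3600 = 2.75 mm/hr.

R ≈ 2.75 mm/hr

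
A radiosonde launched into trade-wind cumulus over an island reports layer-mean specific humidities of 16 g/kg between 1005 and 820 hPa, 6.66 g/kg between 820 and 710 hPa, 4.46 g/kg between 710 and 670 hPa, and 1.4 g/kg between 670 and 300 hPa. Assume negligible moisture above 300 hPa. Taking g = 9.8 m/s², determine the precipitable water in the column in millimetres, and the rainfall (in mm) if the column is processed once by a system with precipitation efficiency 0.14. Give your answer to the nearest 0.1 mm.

Precipitable water is the column-integrated vapour mass per unit area: PW = (1/g) Σ q̄ Δp, with q in kg/kg and Δp in Pa (1 kg/m² of water = 1 mm).
Layer 1005–820 hPa: Δp = 185 hPa = 18500 Pa, q̄ = 0.016 kg/kg → 0.016 × 18500 / 9.8 = 30.20 mm
Layer 820–710 hPa: Δp = 110 hPa = 11000 Pa, q̄ = 0.00666 kg/kg → 0.00666 × 11000 / 9.8 = 7.48 mm
Layer 710–670 hPa: Δp = 40 hPa = 4000 Pa, q̄ = 0.00446 kg/kg → 0.00446 × 4000 / 9.8 = 1.82 mm
Layer 670–300 hPa: Δp = 370 hPa = 37000 Pa, q̄ = 0.0014 kg/kg → 0.0014 × 37000 / 9.8 = 5.29 mm
PW = 30.20 + 7.48 + 1.82 + 5.29 = 44.79 ≈ 44.8 mm.
Rainfall = ε × PW = 0.14 × 44.8 = 6.3 mm.

PW ≈ 44.8 mm; rainfall ≈ 6.3 mm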